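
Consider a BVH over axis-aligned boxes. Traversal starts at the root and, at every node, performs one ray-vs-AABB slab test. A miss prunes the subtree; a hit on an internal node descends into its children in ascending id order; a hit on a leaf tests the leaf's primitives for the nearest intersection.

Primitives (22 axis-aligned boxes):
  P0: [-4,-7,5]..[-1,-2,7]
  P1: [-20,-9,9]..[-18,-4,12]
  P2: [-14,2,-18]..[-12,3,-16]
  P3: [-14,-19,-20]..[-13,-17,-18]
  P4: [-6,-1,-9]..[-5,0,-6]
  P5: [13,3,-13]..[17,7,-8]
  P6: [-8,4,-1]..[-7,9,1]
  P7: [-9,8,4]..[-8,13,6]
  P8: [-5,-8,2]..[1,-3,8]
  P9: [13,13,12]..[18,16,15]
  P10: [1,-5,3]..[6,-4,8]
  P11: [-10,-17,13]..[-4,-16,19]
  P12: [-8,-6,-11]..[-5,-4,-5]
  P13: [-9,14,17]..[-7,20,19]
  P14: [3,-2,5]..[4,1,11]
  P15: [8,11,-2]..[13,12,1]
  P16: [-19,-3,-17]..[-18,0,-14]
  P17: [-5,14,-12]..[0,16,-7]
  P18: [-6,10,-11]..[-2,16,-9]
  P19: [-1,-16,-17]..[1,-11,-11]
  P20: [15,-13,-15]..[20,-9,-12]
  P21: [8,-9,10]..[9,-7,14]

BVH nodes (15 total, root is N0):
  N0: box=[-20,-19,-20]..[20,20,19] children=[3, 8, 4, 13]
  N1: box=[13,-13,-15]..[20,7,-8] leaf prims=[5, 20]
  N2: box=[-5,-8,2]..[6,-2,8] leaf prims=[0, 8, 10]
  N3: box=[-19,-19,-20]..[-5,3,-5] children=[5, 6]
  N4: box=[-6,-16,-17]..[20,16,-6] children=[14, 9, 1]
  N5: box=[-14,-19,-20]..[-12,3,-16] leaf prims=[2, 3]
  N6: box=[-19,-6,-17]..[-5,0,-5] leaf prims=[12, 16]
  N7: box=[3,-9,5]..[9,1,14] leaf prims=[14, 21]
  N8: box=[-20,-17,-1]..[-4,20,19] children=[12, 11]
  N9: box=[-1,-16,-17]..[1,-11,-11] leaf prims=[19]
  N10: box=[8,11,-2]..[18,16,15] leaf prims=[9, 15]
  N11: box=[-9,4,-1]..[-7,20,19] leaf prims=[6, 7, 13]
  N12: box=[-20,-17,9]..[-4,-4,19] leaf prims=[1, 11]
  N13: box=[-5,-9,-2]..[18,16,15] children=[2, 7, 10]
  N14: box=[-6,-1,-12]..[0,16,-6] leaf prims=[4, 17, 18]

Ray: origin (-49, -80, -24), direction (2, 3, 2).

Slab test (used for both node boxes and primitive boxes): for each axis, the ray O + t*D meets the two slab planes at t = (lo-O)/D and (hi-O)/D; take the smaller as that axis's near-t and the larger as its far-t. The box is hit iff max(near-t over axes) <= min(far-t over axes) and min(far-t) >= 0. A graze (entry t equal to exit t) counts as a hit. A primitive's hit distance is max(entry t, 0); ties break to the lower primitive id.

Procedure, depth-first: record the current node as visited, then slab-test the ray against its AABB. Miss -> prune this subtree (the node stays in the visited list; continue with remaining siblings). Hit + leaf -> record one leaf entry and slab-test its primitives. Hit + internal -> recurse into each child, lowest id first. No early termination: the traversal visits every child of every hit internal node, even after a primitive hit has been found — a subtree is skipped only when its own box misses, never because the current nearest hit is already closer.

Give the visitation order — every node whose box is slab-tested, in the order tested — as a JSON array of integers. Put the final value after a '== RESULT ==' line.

Walk:
N0 x:[29/2,69/2] y:[61/3,100/3] z:[2,43/2] -> hit [61/3,43/2], descend [3, 4, 8, 13]
  N3 x:[15,22] y:[61/3,83/3] z:[2,19/2] -> miss, prune
  N4 x:[43/2,69/2] y:[64/3,32] z:[7/2,9] -> miss, prune
  N8 x:[29/2,45/2] y:[21,100/3] z:[23/2,43/2] -> hit [21,43/2], descend [11, 12]
    N11 x:[20,21] y:[28,100/3] z:[23/2,43/2] -> miss, prune
    N12 x:[29/2,45/2] y:[21,76/3] z:[33/2,43/2] -> hit [21,43/2] leaf, test {P1(miss), P11@t=21}
  N13 x:[22,67/2] y:[71/3,32] z:[11,39/2] -> miss, prune

Summary -> nodes [0, 3, 4, 8, 11, 12, 13]; box-tests=7; leaf-entries=1; first=P11

== RESULT ==
[0, 3, 4, 8, 11, 12, 13]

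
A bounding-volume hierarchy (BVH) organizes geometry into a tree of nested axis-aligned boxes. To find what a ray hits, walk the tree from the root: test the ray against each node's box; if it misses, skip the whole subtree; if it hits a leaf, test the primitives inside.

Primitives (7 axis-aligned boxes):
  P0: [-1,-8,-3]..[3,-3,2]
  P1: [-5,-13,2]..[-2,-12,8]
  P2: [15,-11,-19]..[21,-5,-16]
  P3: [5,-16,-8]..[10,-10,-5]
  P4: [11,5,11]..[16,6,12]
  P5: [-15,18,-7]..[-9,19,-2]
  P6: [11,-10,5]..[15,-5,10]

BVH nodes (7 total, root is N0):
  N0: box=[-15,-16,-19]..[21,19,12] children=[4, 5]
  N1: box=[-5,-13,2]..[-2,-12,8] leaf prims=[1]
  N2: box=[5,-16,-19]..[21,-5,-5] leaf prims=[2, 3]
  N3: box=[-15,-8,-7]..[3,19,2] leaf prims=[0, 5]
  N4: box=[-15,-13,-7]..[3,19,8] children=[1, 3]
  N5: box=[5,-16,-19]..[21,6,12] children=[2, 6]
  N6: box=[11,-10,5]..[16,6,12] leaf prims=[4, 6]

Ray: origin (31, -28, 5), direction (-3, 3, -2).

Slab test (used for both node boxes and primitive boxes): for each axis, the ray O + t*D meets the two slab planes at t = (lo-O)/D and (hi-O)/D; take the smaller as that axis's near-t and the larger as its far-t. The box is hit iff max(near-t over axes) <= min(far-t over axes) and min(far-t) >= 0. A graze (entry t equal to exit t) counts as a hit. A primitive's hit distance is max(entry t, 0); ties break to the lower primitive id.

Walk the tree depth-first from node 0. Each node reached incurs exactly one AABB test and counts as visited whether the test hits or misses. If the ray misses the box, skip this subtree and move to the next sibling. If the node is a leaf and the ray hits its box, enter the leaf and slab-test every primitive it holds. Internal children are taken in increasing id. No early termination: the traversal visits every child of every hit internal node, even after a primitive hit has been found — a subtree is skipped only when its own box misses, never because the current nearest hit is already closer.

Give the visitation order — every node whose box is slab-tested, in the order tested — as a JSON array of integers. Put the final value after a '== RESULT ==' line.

Traverse from the root:
N0 x:[10/3,46/3] y:[4,47/3] z:[-7/2,12] -> hit [4,12], descend [4, 5]
  N4 x:[28/3,46/3] y:[5,47/3] z:[-3/2,6] -> miss, prune
  N5 x:[10/3,26/3] y:[4,34/3] z:[-7/2,12] -> hit [4,26/3], descend [2, 6]
    N2 x:[10/3,26/3] y:[4,23/3] z:[5,12] -> hit [5,23/3] leaf, test {P2(miss), P3(miss)}
    N6 x:[5,20/3] y:[6,34/3] z:[-7/2,0] -> miss, prune

Summary -> nodes [0, 4, 5, 2, 6]; box-tests=5; leaf-entries=1; first=miss

== RESULT ==
[0, 4, 5, 2, 6]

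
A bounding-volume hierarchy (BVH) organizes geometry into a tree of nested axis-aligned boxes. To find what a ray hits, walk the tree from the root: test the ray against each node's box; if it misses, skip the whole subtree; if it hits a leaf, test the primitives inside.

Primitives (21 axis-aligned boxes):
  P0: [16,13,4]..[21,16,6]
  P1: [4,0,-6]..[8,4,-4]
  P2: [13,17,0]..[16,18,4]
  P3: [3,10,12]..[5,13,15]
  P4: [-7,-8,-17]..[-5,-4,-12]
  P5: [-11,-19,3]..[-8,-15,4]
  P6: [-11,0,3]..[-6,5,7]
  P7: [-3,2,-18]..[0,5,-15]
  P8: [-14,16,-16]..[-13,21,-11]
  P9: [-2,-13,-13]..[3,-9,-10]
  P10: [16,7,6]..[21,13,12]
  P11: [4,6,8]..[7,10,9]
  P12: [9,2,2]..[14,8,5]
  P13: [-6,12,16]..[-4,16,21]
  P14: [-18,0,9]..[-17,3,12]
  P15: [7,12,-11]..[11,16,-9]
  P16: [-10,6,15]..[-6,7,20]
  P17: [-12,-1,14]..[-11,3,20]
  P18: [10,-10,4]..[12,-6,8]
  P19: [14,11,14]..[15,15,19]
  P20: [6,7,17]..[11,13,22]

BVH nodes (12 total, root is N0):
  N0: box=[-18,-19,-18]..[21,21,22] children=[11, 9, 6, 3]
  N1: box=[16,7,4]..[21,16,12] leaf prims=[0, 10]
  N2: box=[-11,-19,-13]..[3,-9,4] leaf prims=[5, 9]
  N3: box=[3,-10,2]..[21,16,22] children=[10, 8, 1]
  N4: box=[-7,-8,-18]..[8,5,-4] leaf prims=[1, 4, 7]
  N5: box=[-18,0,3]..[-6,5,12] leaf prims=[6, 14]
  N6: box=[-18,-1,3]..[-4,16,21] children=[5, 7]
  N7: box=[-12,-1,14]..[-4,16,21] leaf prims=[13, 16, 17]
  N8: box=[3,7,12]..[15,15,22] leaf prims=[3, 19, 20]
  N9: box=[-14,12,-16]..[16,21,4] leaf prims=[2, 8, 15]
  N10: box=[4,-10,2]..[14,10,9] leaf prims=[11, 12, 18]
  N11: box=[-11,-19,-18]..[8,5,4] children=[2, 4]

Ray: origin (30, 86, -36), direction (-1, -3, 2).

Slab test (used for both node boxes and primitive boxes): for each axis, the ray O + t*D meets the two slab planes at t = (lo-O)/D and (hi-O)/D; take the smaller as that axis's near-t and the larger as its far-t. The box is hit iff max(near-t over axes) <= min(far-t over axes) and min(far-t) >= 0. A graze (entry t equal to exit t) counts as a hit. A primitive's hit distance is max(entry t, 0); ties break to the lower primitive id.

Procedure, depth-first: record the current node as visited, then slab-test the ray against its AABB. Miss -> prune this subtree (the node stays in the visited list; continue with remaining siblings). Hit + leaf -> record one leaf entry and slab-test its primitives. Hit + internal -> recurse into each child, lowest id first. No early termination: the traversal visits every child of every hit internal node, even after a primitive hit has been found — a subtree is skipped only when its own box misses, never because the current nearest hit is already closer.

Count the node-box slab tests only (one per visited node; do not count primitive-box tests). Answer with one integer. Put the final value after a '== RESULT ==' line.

Traverse from the root:
N0 x:[9,48] y:[65/3,35] z:[9,29] -> hit [65/3,29], descend [3, 6, 9, 11]
  N3 x:[9,27] y:[70/3,32] z:[19,29] -> hit [70/3,27], descend [1, 8, 10]
    N1 x:[9,14] y:[70/3,79/3] z:[20,24] -> miss, prune
    N8 x:[15,27] y:[71/3,79/3] z:[24,29] -> hit [24,79/3] leaf, test {P3@t=25, P19(miss), P20(miss)}
    N10 x:[16,26] y:[76/3,32] z:[19,45/2] -> miss, prune
  N6 x:[34,48] y:[70/3,29] z:[39/2,57/2] -> miss, prune
  N9 x:[14,44] y:[65/3,74/3] z:[10,20] -> miss, prune
  N11 x:[22,41] y:[27,35] z:[9,20] -> miss, prune

8 AABB tests over nodes [0, 3, 1, 8, 10, 6, 9, 11]; 1 leaf entered; closest P3.

== RESULT ==
8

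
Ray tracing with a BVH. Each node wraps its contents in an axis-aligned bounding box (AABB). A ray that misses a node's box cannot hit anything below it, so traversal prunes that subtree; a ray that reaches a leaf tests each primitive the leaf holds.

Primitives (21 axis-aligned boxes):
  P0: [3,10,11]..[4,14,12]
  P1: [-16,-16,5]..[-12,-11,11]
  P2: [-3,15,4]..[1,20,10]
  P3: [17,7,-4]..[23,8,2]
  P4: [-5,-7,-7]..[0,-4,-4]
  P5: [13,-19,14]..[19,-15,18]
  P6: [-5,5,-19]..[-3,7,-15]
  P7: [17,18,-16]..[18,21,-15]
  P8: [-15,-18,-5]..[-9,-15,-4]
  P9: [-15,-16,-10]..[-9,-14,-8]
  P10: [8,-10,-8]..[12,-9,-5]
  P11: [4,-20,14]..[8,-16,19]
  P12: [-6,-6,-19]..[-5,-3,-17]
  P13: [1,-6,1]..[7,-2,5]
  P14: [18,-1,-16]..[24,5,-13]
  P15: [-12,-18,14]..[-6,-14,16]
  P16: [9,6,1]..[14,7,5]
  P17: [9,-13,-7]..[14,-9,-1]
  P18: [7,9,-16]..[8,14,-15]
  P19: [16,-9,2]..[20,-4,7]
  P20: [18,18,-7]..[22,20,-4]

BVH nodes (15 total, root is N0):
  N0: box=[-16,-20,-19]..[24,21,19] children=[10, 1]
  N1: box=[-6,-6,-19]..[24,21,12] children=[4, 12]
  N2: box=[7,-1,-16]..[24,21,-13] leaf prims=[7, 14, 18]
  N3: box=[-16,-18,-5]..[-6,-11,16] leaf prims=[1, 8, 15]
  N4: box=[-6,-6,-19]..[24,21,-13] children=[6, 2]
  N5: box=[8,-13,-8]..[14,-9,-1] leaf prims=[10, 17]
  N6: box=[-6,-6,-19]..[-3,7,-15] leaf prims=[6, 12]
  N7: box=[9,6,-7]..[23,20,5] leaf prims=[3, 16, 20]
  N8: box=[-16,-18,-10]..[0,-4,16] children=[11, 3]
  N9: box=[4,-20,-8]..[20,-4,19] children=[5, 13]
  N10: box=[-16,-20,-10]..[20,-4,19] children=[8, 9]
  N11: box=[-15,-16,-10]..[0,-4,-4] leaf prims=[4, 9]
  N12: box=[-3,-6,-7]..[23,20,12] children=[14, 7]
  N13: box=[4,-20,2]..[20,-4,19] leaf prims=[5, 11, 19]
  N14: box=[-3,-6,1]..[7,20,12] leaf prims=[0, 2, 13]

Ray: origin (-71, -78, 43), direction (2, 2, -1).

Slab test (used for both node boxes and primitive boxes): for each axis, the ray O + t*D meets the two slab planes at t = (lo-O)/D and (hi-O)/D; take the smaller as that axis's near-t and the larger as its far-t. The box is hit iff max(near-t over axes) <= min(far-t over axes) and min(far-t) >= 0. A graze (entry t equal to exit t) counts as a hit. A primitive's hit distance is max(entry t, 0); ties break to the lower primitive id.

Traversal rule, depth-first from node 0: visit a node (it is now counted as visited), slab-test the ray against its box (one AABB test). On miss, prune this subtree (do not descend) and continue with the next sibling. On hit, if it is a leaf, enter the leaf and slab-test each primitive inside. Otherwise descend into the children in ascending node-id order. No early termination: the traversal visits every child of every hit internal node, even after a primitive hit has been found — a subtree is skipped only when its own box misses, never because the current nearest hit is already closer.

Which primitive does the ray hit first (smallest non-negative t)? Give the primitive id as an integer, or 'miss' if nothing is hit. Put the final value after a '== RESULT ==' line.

Trace the traversal:
N0 x:[55/2,95/2] y:[29,99/2] z:[24,62] -> hit [29,95/2], descend [1, 10]
  N1 x:[65/2,95/2] y:[36,99/2] z:[31,62] -> hit [36,95/2], descend [4, 12]
    N4 x:[65/2,95/2] y:[36,99/2] z:[56,62] -> miss, prune
    N12 x:[34,47] y:[36,49] z:[31,50] -> hit [36,47], descend [7, 14]
      N7 x:[40,47] y:[42,49] z:[38,50] -> hit [42,47] leaf, test {P3(miss), P16@t=42, P20(miss)}
      N14 x:[34,39] y:[36,49] z:[31,42] -> hit [36,39] leaf, test {P0(miss), P2(miss), P13@t=38}
  N10 x:[55/2,91/2] y:[29,37] z:[24,53] -> hit [29,37], descend [8, 9]
    N8 x:[55/2,71/2] y:[30,37] z:[27,53] -> hit [30,71/2], descend [3, 11]
      N3 x:[55/2,65/2] y:[30,67/2] z:[27,48] -> hit [30,65/2] leaf, test {P1(miss), P8(miss), P15(miss)}
      N11 x:[28,71/2] y:[31,37] z:[47,53] -> miss, prune
    N9 x:[75/2,91/2] y:[29,37] z:[24,51] -> miss, prune

Visited [0, 1, 4, 12, 7, 14, 10, 8, 3, 11, 9]. Tests: 11 box, 3 leaf. Nearest: P13.

== RESULT ==
13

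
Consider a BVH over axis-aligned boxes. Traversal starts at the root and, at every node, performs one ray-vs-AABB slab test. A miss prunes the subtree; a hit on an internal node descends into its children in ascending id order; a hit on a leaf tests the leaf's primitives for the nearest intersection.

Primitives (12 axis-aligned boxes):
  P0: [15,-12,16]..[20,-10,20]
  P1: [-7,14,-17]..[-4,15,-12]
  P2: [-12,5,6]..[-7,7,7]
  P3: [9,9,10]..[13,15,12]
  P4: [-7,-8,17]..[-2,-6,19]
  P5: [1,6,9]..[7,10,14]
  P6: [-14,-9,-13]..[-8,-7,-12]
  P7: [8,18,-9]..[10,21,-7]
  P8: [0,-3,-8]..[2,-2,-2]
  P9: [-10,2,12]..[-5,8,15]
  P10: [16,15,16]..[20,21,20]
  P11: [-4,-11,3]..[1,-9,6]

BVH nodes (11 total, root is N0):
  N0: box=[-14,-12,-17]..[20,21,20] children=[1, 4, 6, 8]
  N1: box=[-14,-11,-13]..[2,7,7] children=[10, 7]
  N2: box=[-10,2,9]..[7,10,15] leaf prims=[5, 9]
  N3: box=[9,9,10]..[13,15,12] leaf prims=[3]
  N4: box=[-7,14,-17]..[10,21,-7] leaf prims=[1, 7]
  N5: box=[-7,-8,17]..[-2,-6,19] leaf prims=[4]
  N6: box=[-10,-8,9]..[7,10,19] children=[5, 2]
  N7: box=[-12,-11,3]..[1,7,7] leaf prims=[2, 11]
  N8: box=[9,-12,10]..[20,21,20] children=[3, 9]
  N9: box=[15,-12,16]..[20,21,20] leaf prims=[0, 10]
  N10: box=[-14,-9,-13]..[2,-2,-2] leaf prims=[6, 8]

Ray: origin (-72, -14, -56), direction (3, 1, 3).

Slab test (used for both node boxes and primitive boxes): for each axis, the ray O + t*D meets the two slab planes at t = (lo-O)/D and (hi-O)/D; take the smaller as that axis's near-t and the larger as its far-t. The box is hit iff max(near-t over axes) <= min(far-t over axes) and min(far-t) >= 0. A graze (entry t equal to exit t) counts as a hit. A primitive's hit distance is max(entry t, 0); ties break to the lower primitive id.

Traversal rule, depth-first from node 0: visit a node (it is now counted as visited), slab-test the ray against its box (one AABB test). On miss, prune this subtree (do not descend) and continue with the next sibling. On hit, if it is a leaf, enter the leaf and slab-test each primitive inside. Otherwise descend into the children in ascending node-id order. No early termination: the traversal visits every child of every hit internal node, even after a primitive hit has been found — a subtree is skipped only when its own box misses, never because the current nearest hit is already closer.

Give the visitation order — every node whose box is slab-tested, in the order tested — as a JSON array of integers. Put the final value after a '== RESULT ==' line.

Traverse from the root:
N0 x:[58/3,92/3] y:[2,35] z:[13,76/3] -> hit [58/3,76/3], descend [1, 4, 6, 8]
  N1 x:[58/3,74/3] y:[3,21] z:[43/3,21] -> hit [58/3,21], descend [7, 10]
    N7 x:[20,73/3] y:[3,21] z:[59/3,21] -> hit [20,21] leaf, test {P2@t=62/3, P11(miss)}
    N10 x:[58/3,74/3] y:[5,12] z:[43/3,18] -> miss, prune
  N4 x:[65/3,82/3] y:[28,35] z:[13,49/3] -> miss, prune
  N6 x:[62/3,79/3] y:[6,24] z:[65/3,25] -> hit [65/3,24], descend [2, 5]
    N2 x:[62/3,79/3] y:[16,24] z:[65/3,71/3] -> hit [65/3,71/3] leaf, test {P5(miss), P9(miss)}
    N5 x:[65/3,70/3] y:[6,8] z:[73/3,25] -> miss, prune
  N8 x:[27,92/3] y:[2,35] z:[22,76/3] -> miss, prune

Summary -> nodes [0, 1, 7, 10, 4, 6, 2, 5, 8]; box-tests=9; leaf-entries=2; first=P2

== RESULT ==
[0, 1, 7, 10, 4, 6, 2, 5, 8]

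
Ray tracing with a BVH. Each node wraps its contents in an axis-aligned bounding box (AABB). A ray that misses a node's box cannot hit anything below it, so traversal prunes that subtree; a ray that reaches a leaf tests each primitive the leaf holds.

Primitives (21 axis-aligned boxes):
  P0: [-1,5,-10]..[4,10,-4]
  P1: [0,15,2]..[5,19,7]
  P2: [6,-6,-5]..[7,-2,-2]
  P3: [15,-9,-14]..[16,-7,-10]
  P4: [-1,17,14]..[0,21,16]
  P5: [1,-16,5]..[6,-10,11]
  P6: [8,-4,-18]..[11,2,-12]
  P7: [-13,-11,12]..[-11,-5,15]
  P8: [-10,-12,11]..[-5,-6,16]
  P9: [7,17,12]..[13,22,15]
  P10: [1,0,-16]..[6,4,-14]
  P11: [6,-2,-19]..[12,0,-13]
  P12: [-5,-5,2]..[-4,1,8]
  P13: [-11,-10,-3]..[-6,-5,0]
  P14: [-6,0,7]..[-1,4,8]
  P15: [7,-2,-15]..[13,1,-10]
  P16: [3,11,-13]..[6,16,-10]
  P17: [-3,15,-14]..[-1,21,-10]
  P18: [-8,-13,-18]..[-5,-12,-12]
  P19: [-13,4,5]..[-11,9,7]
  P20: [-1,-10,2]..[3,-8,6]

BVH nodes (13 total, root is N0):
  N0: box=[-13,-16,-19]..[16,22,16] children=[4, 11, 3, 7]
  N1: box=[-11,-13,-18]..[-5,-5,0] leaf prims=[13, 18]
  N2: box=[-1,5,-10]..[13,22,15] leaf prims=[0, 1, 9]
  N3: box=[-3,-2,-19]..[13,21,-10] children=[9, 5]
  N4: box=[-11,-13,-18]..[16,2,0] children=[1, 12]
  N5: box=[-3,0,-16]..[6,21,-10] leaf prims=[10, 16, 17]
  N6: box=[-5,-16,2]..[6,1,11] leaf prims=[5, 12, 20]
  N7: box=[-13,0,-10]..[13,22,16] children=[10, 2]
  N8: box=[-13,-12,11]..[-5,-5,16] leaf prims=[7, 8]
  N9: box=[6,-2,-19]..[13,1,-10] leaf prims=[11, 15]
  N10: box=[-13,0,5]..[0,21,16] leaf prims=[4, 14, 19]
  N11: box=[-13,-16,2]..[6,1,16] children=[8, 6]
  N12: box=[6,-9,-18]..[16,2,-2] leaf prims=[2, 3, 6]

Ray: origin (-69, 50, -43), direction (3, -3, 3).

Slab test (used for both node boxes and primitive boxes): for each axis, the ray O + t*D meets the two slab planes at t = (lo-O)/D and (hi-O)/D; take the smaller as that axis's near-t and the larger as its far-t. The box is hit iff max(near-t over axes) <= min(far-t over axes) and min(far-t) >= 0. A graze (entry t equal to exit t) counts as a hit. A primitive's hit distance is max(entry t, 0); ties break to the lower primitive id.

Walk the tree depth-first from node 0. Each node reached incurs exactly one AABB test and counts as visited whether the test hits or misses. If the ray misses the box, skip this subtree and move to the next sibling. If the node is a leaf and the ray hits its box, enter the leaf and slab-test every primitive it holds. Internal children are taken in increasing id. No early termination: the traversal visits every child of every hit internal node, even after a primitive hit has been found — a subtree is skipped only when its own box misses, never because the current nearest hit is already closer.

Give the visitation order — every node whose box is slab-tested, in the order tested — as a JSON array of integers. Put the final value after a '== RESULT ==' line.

Walk:
N0 x:[56/3,85/3] y:[28/3,22] z:[8,59/3] -> hit [56/3,59/3], descend [3, 4, 7, 11]
  N3 x:[22,82/3] y:[29/3,52/3] z:[8,11] -> miss, prune
  N4 x:[58/3,85/3] y:[16,21] z:[25/3,43/3] -> miss, prune
  N7 x:[56/3,82/3] y:[28/3,50/3] z:[11,59/3] -> miss, prune
  N11 x:[56/3,25] y:[49/3,22] z:[15,59/3] -> hit [56/3,59/3], descend [6, 8]
    N6 x:[64/3,25] y:[49/3,22] z:[15,18] -> miss, prune
    N8 x:[56/3,64/3] y:[55/3,62/3] z:[18,59/3] -> hit [56/3,59/3] leaf, test {P7@t=56/3, P8@t=59/3}

Visited [0, 3, 4, 7, 11, 6, 8]. Tests: 7 box, 1 leaf. Nearest: P7.

== RESULT ==
[0, 3, 4, 7, 11, 6, 8]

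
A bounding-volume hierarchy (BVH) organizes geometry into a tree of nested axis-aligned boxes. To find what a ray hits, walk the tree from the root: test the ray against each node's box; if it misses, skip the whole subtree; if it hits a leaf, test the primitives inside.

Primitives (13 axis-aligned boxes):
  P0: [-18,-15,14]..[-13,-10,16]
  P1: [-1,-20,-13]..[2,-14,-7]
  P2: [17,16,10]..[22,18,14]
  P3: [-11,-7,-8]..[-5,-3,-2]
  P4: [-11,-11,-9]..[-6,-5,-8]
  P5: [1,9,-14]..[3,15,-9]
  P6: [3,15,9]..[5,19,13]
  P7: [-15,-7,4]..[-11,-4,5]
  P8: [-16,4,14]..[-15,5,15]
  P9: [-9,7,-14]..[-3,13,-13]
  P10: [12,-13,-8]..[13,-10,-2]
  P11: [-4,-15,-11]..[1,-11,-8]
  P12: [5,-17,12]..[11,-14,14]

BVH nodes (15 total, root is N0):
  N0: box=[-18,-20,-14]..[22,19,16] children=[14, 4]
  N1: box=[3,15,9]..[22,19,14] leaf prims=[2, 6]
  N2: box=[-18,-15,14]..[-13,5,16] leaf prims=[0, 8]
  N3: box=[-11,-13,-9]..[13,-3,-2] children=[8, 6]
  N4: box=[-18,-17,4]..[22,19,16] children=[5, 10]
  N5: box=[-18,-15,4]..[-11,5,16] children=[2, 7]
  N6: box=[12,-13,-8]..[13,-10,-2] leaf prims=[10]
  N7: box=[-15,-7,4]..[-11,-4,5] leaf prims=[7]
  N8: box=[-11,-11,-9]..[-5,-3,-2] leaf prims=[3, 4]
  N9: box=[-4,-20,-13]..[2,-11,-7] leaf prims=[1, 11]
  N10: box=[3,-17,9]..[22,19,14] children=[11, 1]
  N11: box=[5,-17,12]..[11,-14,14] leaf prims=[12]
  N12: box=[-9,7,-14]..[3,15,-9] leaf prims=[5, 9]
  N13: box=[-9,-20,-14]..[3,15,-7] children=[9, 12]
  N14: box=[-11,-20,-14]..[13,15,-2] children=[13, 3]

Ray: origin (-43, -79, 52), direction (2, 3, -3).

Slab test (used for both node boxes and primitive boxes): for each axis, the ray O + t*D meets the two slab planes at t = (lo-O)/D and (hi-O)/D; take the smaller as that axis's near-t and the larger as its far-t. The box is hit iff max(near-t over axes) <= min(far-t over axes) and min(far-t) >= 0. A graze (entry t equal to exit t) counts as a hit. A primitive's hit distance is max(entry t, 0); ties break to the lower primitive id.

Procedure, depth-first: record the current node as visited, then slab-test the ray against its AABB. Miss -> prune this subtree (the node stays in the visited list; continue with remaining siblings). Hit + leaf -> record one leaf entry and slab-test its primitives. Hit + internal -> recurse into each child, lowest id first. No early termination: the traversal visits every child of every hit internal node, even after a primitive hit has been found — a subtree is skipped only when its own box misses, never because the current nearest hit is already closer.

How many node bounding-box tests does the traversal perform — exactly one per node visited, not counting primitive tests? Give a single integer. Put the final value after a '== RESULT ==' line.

Walk:
N0 x:[25/2,65/2] y:[59/3,98/3] z:[12,22] -> hit [59/3,22], descend [4, 14]
  N4 x:[25/2,65/2] y:[62/3,98/3] z:[12,16] -> miss, prune
  N14 x:[16,28] y:[59/3,94/3] z:[18,22] -> hit [59/3,22], descend [3, 13]
    N3 x:[16,28] y:[22,76/3] z:[18,61/3] -> miss, prune
    N13 x:[17,23] y:[59/3,94/3] z:[59/3,22] -> hit [59/3,22], descend [9, 12]
      N9 x:[39/2,45/2] y:[59/3,68/3] z:[59/3,65/3] -> hit [59/3,65/3] leaf, test {P1@t=21, P11(miss)}
      N12 x:[17,23] y:[86/3,94/3] z:[61/3,22] -> miss, prune

7 AABB tests over nodes [0, 4, 14, 3, 13, 9, 12]; 1 leaf entered; closest P1.

== RESULT ==
7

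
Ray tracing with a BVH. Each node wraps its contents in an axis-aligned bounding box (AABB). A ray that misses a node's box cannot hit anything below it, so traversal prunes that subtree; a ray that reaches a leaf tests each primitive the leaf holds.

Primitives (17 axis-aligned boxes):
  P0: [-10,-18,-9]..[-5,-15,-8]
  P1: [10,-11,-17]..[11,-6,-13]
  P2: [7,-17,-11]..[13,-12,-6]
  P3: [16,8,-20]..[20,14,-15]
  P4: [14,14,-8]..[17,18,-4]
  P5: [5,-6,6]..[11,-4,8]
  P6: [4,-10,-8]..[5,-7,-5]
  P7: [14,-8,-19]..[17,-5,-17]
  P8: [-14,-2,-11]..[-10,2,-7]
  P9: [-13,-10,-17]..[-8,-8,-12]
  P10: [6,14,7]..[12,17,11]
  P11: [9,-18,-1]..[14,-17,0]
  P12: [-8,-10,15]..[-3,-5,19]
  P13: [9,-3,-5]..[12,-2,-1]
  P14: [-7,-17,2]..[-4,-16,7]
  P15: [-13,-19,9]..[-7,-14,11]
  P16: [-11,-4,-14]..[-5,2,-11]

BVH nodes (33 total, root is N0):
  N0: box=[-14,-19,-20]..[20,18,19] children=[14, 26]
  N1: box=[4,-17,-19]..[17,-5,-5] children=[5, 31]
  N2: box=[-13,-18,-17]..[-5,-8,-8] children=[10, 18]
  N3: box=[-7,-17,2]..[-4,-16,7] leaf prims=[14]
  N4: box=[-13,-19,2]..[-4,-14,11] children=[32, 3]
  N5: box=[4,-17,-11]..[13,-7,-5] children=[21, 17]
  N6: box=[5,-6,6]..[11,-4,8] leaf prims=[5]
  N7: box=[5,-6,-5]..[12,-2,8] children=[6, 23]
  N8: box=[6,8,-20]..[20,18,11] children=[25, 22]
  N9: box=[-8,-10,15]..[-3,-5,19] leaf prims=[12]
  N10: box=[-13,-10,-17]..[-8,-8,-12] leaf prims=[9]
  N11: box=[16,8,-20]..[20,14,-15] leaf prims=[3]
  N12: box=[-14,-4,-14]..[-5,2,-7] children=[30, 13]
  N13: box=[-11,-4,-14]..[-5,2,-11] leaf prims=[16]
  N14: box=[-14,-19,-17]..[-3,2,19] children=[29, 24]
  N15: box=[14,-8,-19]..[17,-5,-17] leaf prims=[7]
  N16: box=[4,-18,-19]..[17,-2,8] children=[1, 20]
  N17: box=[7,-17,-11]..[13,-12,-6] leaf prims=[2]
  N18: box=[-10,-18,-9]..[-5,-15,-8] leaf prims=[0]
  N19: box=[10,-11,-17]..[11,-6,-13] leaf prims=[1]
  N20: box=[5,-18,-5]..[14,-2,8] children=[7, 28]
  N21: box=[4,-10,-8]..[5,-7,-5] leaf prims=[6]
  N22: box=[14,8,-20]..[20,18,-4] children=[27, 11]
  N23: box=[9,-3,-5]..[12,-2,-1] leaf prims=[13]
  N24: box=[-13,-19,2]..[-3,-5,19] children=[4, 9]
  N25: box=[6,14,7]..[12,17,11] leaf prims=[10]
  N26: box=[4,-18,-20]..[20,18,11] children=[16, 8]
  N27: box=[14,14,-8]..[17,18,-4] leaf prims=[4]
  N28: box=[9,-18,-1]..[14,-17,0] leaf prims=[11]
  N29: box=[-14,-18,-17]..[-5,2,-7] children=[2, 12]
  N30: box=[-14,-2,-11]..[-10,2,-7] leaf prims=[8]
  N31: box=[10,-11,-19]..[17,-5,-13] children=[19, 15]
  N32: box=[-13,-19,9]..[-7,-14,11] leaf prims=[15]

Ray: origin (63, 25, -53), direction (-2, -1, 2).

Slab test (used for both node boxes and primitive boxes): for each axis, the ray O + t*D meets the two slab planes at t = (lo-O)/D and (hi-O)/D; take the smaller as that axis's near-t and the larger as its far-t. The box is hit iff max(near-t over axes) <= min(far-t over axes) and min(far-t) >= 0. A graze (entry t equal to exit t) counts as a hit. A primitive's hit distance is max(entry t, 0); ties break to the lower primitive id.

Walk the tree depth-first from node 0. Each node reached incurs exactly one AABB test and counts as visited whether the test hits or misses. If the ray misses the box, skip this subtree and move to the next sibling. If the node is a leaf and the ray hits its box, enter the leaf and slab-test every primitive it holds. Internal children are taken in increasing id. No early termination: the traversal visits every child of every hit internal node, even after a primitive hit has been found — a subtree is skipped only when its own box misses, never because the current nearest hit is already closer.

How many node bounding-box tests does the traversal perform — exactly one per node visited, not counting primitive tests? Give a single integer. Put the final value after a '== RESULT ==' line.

Trace the traversal:
N0 x:[43/2,77/2] y:[7,44] z:[33/2,36] -> hit [43/2,36], descend [14, 26]
  N14 x:[33,77/2] y:[23,44] z:[18,36] -> hit [33,36], descend [24, 29]
    N24 x:[33,38] y:[30,44] z:[55/2,36] -> hit [33,36], descend [4, 9]
      N4 x:[67/2,38] y:[39,44] z:[55/2,32] -> miss, prune
      N9 x:[33,71/2] y:[30,35] z:[34,36] -> hit [34,35] leaf, test {P12@t=34}
    N29 x:[34,77/2] y:[23,43] z:[18,23] -> miss, prune
  N26 x:[43/2,59/2] y:[7,43] z:[33/2,32] -> hit [43/2,59/2], descend [8, 16]
    N8 x:[43/2,57/2] y:[7,17] z:[33/2,32] -> miss, prune
    N16 x:[23,59/2] y:[27,43] z:[17,61/2] -> hit [27,59/2], descend [1, 20]
      N1 x:[23,59/2] y:[30,42] z:[17,24] -> miss, prune
      N20 x:[49/2,29] y:[27,43] z:[24,61/2] -> hit [27,29], descend [7, 28]
        N7 x:[51/2,29] y:[27,31] z:[24,61/2] -> hit [27,29], descend [6, 23]
          N6 x:[26,29] y:[29,31] z:[59/2,61/2] -> miss, prune
          N23 x:[51/2,27] y:[27,28] z:[24,26] -> miss, prune
        N28 x:[49/2,27] y:[42,43] z:[26,53/2] -> miss, prune

Summary -> nodes [0, 14, 24, 4, 9, 29, 26, 8, 16, 1, 20, 7, 6, 23, 28]; box-tests=15; leaf-entries=1; first=P12

== RESULT ==
15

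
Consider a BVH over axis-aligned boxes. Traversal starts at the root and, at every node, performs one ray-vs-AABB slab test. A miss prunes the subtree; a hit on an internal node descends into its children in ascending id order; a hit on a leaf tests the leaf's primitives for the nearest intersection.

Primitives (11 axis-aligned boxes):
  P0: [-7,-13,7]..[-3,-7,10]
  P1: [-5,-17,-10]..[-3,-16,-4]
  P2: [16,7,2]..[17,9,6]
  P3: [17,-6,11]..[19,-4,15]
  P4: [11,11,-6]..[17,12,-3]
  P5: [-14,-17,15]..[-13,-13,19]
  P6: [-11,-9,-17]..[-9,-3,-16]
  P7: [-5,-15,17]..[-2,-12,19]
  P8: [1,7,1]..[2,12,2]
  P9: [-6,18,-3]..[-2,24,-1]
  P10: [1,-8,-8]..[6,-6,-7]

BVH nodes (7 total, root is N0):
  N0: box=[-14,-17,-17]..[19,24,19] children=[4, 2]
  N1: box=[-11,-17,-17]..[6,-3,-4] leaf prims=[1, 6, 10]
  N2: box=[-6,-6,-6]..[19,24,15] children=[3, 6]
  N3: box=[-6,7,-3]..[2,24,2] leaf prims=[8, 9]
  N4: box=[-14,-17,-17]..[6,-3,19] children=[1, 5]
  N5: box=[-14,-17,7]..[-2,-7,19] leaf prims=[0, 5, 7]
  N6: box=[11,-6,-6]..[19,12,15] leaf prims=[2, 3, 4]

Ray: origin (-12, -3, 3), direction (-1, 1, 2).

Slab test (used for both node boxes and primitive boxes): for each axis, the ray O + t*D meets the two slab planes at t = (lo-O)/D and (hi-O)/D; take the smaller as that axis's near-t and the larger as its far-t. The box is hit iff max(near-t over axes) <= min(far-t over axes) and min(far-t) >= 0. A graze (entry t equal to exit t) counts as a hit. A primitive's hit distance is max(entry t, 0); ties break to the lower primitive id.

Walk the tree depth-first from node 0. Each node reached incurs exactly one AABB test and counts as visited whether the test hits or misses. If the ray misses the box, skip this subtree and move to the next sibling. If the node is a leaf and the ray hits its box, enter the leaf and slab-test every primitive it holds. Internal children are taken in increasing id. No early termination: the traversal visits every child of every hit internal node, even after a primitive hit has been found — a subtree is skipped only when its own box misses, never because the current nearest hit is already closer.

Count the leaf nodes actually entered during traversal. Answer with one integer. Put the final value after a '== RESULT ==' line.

Walk:
N0 x:[-31,2] y:[-14,27] z:[-10,8] -> hit [-10,2], descend [2, 4]
  N2 x:[-31,-6] y:[-3,27] z:[-9/2,6] -> miss, prune
  N4 x:[-18,2] y:[-14,0] z:[-10,8] -> hit [-10,0], descend [1, 5]
    N1 x:[-18,-1] y:[-14,0] z:[-10,-7/2] -> miss, prune
    N5 x:[-10,2] y:[-14,-4] z:[2,8] -> miss, prune

5 AABB tests over nodes [0, 2, 4, 1, 5]; 0 leaves entered; closest miss.

== RESULT ==
0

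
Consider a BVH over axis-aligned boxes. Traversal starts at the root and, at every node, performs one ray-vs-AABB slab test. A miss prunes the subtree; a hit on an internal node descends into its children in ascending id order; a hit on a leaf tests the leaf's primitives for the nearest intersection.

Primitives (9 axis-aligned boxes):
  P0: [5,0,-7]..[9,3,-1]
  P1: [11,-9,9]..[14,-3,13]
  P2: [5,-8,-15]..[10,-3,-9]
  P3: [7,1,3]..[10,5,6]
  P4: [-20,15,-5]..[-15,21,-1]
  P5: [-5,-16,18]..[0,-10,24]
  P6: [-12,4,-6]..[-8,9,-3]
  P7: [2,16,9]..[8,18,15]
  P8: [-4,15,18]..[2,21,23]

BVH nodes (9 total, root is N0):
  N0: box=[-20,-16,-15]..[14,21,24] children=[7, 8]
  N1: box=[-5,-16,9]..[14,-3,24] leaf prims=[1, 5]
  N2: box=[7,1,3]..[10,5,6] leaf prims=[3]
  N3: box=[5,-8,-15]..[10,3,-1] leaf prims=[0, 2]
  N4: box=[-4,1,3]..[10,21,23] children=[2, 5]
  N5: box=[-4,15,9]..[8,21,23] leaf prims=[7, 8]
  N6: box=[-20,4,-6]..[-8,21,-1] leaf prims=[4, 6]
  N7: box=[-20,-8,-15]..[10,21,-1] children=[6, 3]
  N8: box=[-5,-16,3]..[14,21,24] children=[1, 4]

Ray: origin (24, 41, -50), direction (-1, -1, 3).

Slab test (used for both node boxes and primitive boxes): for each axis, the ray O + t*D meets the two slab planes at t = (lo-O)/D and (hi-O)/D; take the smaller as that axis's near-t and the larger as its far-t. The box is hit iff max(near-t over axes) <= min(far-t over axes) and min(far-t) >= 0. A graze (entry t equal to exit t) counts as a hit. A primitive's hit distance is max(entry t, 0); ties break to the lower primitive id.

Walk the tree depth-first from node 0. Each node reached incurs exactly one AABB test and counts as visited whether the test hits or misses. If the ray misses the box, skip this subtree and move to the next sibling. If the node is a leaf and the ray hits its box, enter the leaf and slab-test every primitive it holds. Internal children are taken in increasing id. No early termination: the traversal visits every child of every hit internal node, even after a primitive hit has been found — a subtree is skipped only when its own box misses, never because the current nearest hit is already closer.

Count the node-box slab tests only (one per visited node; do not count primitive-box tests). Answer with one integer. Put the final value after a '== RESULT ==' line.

Traverse from the root:
N0 x:[10,44] y:[20,57] z:[35/3,74/3] -> hit [20,74/3], descend [7, 8]
  N7 x:[14,44] y:[20,49] z:[35/3,49/3] -> miss, prune
  N8 x:[10,29] y:[20,57] z:[53/3,74/3] -> hit [20,74/3], descend [1, 4]
    N1 x:[10,29] y:[44,57] z:[59/3,74/3] -> miss, prune
    N4 x:[14,28] y:[20,40] z:[53/3,73/3] -> hit [20,73/3], descend [2, 5]
      N2 x:[14,17] y:[36,40] z:[53/3,56/3] -> miss, prune
      N5 x:[16,28] y:[20,26] z:[59/3,73/3] -> hit [20,73/3] leaf, test {P7(miss), P8@t=68/3}

Summary -> nodes [0, 7, 8, 1, 4, 2, 5]; box-tests=7; leaf-entries=1; first=P8

== RESULT ==
7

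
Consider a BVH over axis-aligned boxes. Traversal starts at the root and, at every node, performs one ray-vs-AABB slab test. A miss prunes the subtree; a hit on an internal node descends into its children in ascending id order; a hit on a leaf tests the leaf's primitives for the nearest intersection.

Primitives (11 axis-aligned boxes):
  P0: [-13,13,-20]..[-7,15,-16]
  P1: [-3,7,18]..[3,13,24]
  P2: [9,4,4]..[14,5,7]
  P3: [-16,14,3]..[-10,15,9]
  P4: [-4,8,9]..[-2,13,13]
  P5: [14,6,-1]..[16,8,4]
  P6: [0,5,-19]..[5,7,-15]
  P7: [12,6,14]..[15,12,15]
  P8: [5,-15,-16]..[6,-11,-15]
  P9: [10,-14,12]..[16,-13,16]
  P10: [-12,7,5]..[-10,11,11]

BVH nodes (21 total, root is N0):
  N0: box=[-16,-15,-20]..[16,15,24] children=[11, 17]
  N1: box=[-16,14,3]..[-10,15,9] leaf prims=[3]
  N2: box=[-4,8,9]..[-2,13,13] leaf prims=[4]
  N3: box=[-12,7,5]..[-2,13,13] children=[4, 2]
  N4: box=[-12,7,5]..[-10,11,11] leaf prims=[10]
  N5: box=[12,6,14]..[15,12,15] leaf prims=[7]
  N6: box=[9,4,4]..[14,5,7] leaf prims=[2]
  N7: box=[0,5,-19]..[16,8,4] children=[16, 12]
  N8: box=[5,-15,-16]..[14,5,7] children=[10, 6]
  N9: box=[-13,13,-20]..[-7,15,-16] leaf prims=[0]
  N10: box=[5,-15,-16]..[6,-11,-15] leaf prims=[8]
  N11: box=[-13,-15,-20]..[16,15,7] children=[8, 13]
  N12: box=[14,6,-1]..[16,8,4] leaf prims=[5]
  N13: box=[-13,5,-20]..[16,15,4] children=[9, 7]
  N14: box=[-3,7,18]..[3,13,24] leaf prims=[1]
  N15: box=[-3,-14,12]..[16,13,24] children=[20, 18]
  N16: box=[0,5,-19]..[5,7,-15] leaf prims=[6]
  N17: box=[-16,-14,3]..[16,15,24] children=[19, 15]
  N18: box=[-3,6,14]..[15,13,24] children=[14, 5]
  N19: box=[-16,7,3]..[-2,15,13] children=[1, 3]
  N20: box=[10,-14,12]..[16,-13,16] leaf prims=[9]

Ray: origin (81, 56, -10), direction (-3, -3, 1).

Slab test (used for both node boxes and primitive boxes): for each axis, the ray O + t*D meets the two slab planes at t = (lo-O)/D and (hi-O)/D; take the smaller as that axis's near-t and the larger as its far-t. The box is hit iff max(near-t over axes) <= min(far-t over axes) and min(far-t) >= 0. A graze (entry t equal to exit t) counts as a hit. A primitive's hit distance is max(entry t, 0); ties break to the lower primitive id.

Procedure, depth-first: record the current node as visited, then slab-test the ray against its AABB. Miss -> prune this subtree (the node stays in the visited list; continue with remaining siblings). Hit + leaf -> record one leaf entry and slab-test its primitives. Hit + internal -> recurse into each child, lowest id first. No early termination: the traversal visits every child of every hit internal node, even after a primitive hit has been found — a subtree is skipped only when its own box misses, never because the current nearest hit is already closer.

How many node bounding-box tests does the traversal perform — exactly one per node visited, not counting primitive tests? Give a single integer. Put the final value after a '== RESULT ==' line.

Traverse from the root:
N0 x:[65/3,97/3] y:[41/3,71/3] z:[-10,34] -> hit [65/3,71/3], descend [11, 17]
  N11 x:[65/3,94/3] y:[41/3,71/3] z:[-10,17] -> miss, prune
  N17 x:[65/3,97/3] y:[41/3,70/3] z:[13,34] -> hit [65/3,70/3], descend [15, 19]
    N15 x:[65/3,28] y:[43/3,70/3] z:[22,34] -> hit [22,70/3], descend [18, 20]
      N18 x:[22,28] y:[43/3,50/3] z:[24,34] -> miss, prune
      N20 x:[65/3,71/3] y:[23,70/3] z:[22,26] -> hit [23,70/3] leaf, test {P9@t=23}
    N19 x:[83/3,97/3] y:[41/3,49/3] z:[13,23] -> miss, prune

Visited [0, 11, 17, 15, 18, 20, 19]. Tests: 7 box, 1 leaf. Nearest: P9.

== RESULT ==
7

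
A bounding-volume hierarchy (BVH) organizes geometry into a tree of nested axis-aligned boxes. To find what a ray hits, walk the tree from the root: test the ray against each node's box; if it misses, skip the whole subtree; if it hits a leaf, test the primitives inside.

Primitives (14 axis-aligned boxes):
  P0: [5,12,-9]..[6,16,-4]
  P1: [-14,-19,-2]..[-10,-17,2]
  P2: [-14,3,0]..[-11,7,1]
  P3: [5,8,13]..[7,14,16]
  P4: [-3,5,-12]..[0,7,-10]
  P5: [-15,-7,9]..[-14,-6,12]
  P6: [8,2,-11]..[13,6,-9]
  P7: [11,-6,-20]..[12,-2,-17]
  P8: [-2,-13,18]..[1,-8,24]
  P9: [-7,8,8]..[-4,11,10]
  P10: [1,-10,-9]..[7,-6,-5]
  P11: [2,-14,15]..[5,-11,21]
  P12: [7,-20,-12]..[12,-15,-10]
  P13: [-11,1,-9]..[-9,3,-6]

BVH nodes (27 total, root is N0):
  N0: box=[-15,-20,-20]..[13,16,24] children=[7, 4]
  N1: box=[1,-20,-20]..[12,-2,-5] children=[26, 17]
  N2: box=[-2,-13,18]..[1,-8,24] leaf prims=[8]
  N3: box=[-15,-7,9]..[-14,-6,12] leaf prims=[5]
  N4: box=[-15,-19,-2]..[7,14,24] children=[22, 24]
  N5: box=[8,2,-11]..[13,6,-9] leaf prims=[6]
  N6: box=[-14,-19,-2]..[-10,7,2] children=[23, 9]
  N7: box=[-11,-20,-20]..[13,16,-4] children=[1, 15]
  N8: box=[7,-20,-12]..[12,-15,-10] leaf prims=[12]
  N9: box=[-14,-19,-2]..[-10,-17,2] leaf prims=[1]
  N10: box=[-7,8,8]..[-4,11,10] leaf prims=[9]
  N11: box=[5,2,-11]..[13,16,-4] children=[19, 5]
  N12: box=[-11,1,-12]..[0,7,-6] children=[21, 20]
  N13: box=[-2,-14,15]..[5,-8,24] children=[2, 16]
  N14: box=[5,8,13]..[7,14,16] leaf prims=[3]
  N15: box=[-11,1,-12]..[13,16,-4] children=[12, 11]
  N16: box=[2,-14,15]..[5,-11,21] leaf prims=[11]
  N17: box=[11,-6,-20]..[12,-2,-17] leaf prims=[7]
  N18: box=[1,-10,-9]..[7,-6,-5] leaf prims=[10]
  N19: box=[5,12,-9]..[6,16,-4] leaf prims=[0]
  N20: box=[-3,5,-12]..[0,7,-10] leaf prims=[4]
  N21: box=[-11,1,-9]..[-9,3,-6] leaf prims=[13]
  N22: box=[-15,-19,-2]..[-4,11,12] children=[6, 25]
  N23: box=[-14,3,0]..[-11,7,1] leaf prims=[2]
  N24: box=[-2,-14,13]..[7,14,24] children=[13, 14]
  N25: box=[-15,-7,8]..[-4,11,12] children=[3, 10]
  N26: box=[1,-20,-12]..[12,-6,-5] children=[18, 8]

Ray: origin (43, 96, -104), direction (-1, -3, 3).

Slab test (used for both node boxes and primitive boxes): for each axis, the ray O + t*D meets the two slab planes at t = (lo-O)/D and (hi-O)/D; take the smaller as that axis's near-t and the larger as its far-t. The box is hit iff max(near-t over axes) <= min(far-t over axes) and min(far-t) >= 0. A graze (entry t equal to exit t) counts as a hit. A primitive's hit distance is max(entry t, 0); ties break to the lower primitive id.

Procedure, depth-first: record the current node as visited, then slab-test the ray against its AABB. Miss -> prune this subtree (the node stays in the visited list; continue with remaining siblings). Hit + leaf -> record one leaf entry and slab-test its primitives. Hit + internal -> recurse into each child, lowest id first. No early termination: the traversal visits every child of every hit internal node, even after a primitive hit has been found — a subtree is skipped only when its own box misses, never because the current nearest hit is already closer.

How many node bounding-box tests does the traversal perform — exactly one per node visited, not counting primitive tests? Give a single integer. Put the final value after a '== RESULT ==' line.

Trace the traversal:
N0 x:[30,58] y:[80/3,116/3] z:[28,128/3] -> hit [30,116/3], descend [4, 7]
  N4 x:[36,58] y:[82/3,115/3] z:[34,128/3] -> hit [36,115/3], descend [22, 24]
    N22 x:[47,58] y:[85/3,115/3] z:[34,116/3] -> miss, prune
    N24 x:[36,45] y:[82/3,110/3] z:[39,128/3] -> miss, prune
  N7 x:[30,54] y:[80/3,116/3] z:[28,100/3] -> hit [30,100/3], descend [1, 15]
    N1 x:[31,42] y:[98/3,116/3] z:[28,33] -> hit [98/3,33], descend [17, 26]
      N17 x:[31,32] y:[98/3,34] z:[28,29] -> miss, prune
      N26 x:[31,42] y:[34,116/3] z:[92/3,33] -> miss, prune
    N15 x:[30,54] y:[80/3,95/3] z:[92/3,100/3] -> hit [92/3,95/3], descend [11, 12]
      N11 x:[30,38] y:[80/3,94/3] z:[31,100/3] -> hit [31,94/3], descend [5, 19]
        N5 x:[30,35] y:[30,94/3] z:[31,95/3] -> hit [31,94/3] leaf, test {P6@t=31}
        N19 x:[37,38] y:[80/3,28] z:[95/3,100/3] -> miss, prune
      N12 x:[43,54] y:[89/3,95/3] z:[92/3,98/3] -> miss, prune

13 AABB tests over nodes [0, 4, 22, 24, 7, 1, 17, 26, 15, 11, 5, 19, 12]; 1 leaf entered; closest P6.

== RESULT ==
13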